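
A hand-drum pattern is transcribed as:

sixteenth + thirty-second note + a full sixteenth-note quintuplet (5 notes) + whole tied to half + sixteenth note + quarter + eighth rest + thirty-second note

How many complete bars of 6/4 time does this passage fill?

One bar of 6/4 = 48 thirty-second notes.
Each duration in thirty-second notes: sixteenth = 2; thirty-second note = 1; a full sixteenth-note quintuplet (5 notes) (five quintuplet sixteenths span one quarter) = 8; whole tied to half (whole + half) = 48; sixteenth note = 2; quarter = 8; eighth rest = 4; thirty-second note = 1.
Total: 2 + 1 + 8 + 48 + 2 + 8 + 4 + 1 = 74.
74 ÷ 48 = 1 complete bar with 26 left over.

1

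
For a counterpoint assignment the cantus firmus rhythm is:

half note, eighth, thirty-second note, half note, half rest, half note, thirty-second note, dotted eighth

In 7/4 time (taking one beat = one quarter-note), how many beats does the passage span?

9.5

One quarter-note beat = 8 thirty-second notes.
Convert each value to thirty-second notes: half note = 16; eighth = 4; thirty-second note = 1; half note = 16; half rest = 16; half note = 16; thirty-second note = 1; dotted eighth = 6.
Altogether 16 + 4 + 1 + 16 + 16 + 16 + 1 + 6 = 76.
76 ÷ 8 = 9.5 beats.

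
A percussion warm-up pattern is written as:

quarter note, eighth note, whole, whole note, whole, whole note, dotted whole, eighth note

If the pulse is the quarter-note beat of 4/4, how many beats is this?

One quarter-note beat = 2 eighth notes.
In eighth notes: quarter note = 2; eighth note = 1; whole = 8; whole note = 8; whole = 8; whole note = 8; dotted whole = 12; eighth note = 1.
Total: 2 + 1 + 8 + 8 + 8 + 8 + 12 + 1 = 48.
48 ÷ 2 = 24 beats.

24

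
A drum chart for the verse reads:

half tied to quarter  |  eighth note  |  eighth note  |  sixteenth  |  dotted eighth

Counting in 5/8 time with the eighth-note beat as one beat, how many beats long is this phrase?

10

One eighth-note beat = 2 sixteenth notes.
In sixteenth notes: half tied to quarter (half + quarter) = 12; eighth note = 2; eighth note = 2; sixteenth = 1; dotted eighth = 3.
Sum: 12 + 2 + 2 + 1 + 3 = 20.
20 ÷ 2 = 10 beats.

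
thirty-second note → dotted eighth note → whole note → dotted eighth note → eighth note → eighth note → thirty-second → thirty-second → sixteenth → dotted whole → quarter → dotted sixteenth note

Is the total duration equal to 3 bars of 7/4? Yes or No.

No

One bar of 7/4 = 56 thirty-second notes, so 3 bars = 168.
Express everything in thirty-second notes: thirty-second note = 1; dotted eighth note = 6; whole note = 32; dotted eighth note = 6; eighth note = 4; eighth note = 4; thirty-second = 1; thirty-second = 1; sixteenth = 2; dotted whole = 48; quarter = 8; dotted sixteenth note = 3.
Altogether 1 + 6 + 32 + 6 + 4 + 4 + 1 + 1 + 2 + 48 + 8 + 3 = 116.
116 falls short of 168, so the answer is No.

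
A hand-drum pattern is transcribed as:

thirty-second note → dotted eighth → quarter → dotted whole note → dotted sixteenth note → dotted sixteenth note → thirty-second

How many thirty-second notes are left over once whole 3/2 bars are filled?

One bar of 3/2 = 48 thirty-second notes.
Working in thirty-second notes: thirty-second note = 1; dotted eighth = 6; quarter = 8; dotted whole note = 48; dotted sixteenth note = 3; dotted sixteenth note = 3; thirty-second = 1.
Total: 1 + 6 + 8 + 48 + 3 + 3 + 1 = 70.
70 ÷ 48 = 1 complete bar with 22 thirty-second notes remaining.

22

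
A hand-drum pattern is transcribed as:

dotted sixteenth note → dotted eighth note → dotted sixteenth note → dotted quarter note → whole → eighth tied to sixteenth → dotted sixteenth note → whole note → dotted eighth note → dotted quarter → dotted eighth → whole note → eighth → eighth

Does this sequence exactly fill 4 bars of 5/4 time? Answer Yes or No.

One bar of 5/4 = 40 thirty-second notes, so 4 bars = 160.
In thirty-second notes: dotted sixteenth note = 3; dotted eighth note = 6; dotted sixteenth note = 3; dotted quarter note = 12; whole = 32; eighth tied to sixteenth (eighth + sixteenth) = 6; dotted sixteenth note = 3; whole note = 32; dotted eighth note = 6; dotted quarter = 12; dotted eighth = 6; whole note = 32; eighth = 4; eighth = 4.
Altogether 3 + 6 + 3 + 12 + 32 + 6 + 3 + 32 + 6 + 12 + 6 + 32 + 4 + 4 = 161.
161 exceeds 160, so the answer is No.

No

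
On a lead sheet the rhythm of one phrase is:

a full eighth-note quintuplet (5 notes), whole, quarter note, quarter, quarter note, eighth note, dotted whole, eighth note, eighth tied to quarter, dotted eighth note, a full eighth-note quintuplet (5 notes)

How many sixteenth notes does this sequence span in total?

81

Each duration in sixteenth notes: a full eighth-note quintuplet (5 notes) (five quintuplet eighths span one half) = 8; whole = 16; quarter note = 4; quarter = 4; quarter note = 4; eighth note = 2; dotted whole = 24; eighth note = 2; eighth tied to quarter (eighth + quarter) = 6; dotted eighth note = 3; a full eighth-note quintuplet (5 notes) (five quintuplet eighths span one half) = 8.
Adding: 8 + 16 + 4 + 4 + 4 + 2 + 24 + 2 + 6 + 3 + 8 = 81 sixteenth notes.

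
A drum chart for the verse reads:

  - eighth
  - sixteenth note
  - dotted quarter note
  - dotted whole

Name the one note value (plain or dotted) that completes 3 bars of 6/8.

dotted eighth note

3 bars of 6/8 = 36 sixteenth notes.
In sixteenth notes: eighth = 2; sixteenth note = 1; dotted quarter note = 6; dotted whole = 24.
Adding: 2 + 1 + 6 + 24 = 33.
Remaining: 36 − 33 = 3 sixteenth notes, which is a dotted eighth note.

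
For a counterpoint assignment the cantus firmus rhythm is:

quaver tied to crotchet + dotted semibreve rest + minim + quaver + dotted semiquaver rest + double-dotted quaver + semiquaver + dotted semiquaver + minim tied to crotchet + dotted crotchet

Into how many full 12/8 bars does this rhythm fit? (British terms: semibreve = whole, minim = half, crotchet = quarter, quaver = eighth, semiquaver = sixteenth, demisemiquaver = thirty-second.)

2

One bar of 12/8 = 48 thirty-second notes.
In thirty-second notes: quaver tied to crotchet (quaver + crotchet) = 12; dotted semibreve rest = 48; minim = 16; quaver = 4; dotted semiquaver rest = 3; double-dotted quaver = 7; semiquaver = 2; dotted semiquaver = 3; minim tied to crotchet (minim + crotchet) = 24; dotted crotchet = 12.
Sum: 12 + 48 + 16 + 4 + 3 + 7 + 2 + 3 + 24 + 12 = 131.
131 ÷ 48 = 2 complete bars with 35 left over.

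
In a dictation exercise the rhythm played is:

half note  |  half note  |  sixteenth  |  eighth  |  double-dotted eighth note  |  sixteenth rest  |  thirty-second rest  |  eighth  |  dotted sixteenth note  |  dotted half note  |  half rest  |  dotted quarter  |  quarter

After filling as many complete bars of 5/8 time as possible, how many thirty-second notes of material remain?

One bar of 5/8 = 20 thirty-second notes.
In thirty-second notes: half note = 16; half note = 16; sixteenth = 2; eighth = 4; double-dotted eighth note = 7; sixteenth rest = 2; thirty-second rest = 1; eighth = 4; dotted sixteenth note = 3; dotted half note = 24; half rest = 16; dotted quarter = 12; quarter = 8.
Altogether 16 + 16 + 2 + 4 + 7 + 2 + 1 + 4 + 3 + 24 + 16 + 12 + 8 = 115.
115 ÷ 20 = 5 complete bars with 15 thirty-second notes remaining.

15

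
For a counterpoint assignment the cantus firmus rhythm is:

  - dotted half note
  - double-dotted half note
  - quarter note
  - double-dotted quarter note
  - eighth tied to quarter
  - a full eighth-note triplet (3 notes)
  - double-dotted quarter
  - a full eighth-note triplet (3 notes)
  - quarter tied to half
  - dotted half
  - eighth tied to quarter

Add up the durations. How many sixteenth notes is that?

In sixteenth notes: dotted half note = 12; double-dotted half note = 14; quarter note = 4; double-dotted quarter note = 7; eighth tied to quarter (eighth + quarter) = 6; a full eighth-note triplet (3 notes) (three triplet eighths span one quarter) = 4; double-dotted quarter = 7; a full eighth-note triplet (3 notes) (three triplet eighths span one quarter) = 4; quarter tied to half (quarter + half) = 12; dotted half = 12; eighth tied to quarter (eighth + quarter) = 6.
Altogether 12 + 14 + 4 + 7 + 6 + 4 + 7 + 4 + 12 + 12 + 6 = 88 sixteenth notes.

88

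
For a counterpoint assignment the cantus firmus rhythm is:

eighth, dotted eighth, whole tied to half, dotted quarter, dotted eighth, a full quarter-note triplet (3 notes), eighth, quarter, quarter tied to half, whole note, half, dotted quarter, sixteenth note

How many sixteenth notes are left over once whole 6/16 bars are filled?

One bar of 6/16 = 6 sixteenth notes.
In sixteenth notes: eighth = 2; dotted eighth = 3; whole tied to half (whole + half) = 24; dotted quarter = 6; dotted eighth = 3; a full quarter-note triplet (3 notes) (three triplet quarters span one half) = 8; eighth = 2; quarter = 4; quarter tied to half (quarter + half) = 12; whole note = 16; half = 8; dotted quarter = 6; sixteenth note = 1.
Total: 2 + 3 + 24 + 6 + 3 + 8 + 2 + 4 + 12 + 16 + 8 + 6 + 1 = 95.
95 ÷ 6 = 15 complete bars with 5 sixteenth notes remaining.

5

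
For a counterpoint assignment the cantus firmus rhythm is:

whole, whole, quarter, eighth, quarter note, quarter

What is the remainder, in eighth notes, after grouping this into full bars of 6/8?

5

One bar of 6/8 = 6 eighth notes.
In eighth notes: whole = 8; whole = 8; quarter = 2; eighth = 1; quarter note = 2; quarter = 2.
Total: 8 + 8 + 2 + 1 + 2 + 2 = 23.
23 ÷ 6 = 3 complete bars with 5 eighth notes remaining.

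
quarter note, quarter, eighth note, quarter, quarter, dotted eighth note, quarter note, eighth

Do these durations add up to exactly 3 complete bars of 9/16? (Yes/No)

One bar of 9/16 = 9 sixteenth notes, so 3 bars = 27.
Express everything in sixteenth notes: quarter note = 4; quarter = 4; eighth note = 2; quarter = 4; quarter = 4; dotted eighth note = 3; quarter note = 4; eighth = 2.
Altogether 4 + 4 + 2 + 4 + 4 + 3 + 4 + 2 = 27.
27 equals 27, so the answer is Yes.

Yes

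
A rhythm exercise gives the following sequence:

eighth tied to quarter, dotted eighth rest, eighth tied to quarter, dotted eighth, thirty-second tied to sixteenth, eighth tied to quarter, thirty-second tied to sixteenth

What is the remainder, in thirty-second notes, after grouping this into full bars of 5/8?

One bar of 5/8 = 20 thirty-second notes.
Each duration in thirty-second notes: eighth tied to quarter (eighth + quarter) = 12; dotted eighth rest = 6; eighth tied to quarter (eighth + quarter) = 12; dotted eighth = 6; thirty-second tied to sixteenth (thirty-second + sixteenth) = 3; eighth tied to quarter (eighth + quarter) = 12; thirty-second tied to sixteenth (thirty-second + sixteenth) = 3.
Sum: 12 + 6 + 12 + 6 + 3 + 12 + 3 = 54.
54 ÷ 20 = 2 complete bars with 14 thirty-second notes remaining.

14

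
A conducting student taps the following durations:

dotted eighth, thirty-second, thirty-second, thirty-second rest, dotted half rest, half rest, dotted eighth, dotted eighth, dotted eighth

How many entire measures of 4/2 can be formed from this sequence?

One bar of 4/2 = 64 thirty-second notes.
In thirty-second notes: dotted eighth = 6; thirty-second = 1; thirty-second = 1; thirty-second rest = 1; dotted half rest = 24; half rest = 16; dotted eighth = 6; dotted eighth = 6; dotted eighth = 6.
Adding: 6 + 1 + 1 + 1 + 24 + 16 + 6 + 6 + 6 = 67.
67 ÷ 64 = 1 complete bar with 3 left over.

1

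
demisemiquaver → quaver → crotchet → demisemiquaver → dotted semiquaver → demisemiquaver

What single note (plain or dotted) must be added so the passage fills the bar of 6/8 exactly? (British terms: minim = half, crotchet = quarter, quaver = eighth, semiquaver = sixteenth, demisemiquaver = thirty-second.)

dotted eighth note

The bar of 6/8 = 24 thirty-second notes.
Convert each value to thirty-second notes: demisemiquaver = 1; quaver = 4; crotchet = 8; demisemiquaver = 1; dotted semiquaver = 3; demisemiquaver = 1.
Sum: 1 + 4 + 8 + 1 + 3 + 1 = 18.
Remaining: 24 − 18 = 6 thirty-second notes, which is a dotted eighth note.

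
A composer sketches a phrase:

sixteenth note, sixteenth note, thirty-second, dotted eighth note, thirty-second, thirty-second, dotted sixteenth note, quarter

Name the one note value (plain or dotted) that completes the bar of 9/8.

dotted quarter note

The bar of 9/8 = 36 thirty-second notes.
Express everything in thirty-second notes: sixteenth note = 2; sixteenth note = 2; thirty-second = 1; dotted eighth note = 6; thirty-second = 1; thirty-second = 1; dotted sixteenth note = 3; quarter = 8.
Adding: 2 + 2 + 1 + 6 + 1 + 1 + 3 + 8 = 24.
Remaining: 36 − 24 = 12 thirty-second notes, which is a dotted quarter note.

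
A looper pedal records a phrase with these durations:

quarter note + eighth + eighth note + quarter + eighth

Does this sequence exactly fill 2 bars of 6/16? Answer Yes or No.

One bar of 6/16 = 3 eighth notes, so 2 bars = 6.
In eighth notes: quarter note = 2; eighth = 1; eighth note = 1; quarter = 2; eighth = 1.
Altogether 2 + 1 + 1 + 2 + 1 = 7.
7 exceeds 6, so the answer is No.

No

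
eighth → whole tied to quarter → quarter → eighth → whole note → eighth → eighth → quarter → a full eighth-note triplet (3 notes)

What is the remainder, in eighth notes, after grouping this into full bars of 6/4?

One bar of 6/4 = 12 eighth notes.
Convert each value to eighth notes: eighth = 1; whole tied to quarter (whole + quarter) = 10; quarter = 2; eighth = 1; whole note = 8; eighth = 1; eighth = 1; quarter = 2; a full eighth-note triplet (3 notes) (three triplet eighths span one quarter) = 2.
Altogether 1 + 10 + 2 + 1 + 8 + 1 + 1 + 2 + 2 = 28.
28 ÷ 12 = 2 complete bars with 4 eighth notes remaining.

4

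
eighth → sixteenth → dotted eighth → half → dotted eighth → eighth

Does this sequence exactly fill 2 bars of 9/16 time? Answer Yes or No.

No

One bar of 9/16 = 9 sixteenth notes, so 2 bars = 18.
Each duration in sixteenth notes: eighth = 2; sixteenth = 1; dotted eighth = 3; half = 8; dotted eighth = 3; eighth = 2.
Altogether 2 + 1 + 3 + 8 + 3 + 2 = 19.
19 exceeds 18, so the answer is No.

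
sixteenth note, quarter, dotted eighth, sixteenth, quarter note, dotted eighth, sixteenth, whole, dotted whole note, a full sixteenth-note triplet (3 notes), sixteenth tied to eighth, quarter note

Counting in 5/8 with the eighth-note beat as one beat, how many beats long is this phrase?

33

One eighth-note beat = 2 sixteenth notes.
Each duration in sixteenth notes: sixteenth note = 1; quarter = 4; dotted eighth = 3; sixteenth = 1; quarter note = 4; dotted eighth = 3; sixteenth = 1; whole = 16; dotted whole note = 24; a full sixteenth-note triplet (3 notes) (three triplet sixteenths span one eighth) = 2; sixteenth tied to eighth (sixteenth + eighth) = 3; quarter note = 4.
Total: 1 + 4 + 3 + 1 + 4 + 3 + 1 + 16 + 24 + 2 + 3 + 4 = 66.
66 ÷ 2 = 33 beats.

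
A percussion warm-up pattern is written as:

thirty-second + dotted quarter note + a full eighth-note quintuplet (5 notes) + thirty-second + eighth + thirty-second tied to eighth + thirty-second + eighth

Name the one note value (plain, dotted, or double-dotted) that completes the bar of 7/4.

dotted quarter note

The bar of 7/4 = 56 thirty-second notes.
In thirty-second notes: thirty-second = 1; dotted quarter note = 12; a full eighth-note quintuplet (5 notes) (five quintuplet eighths span one half) = 16; thirty-second = 1; eighth = 4; thirty-second tied to eighth (thirty-second + eighth) = 5; thirty-second = 1; eighth = 4.
Total: 1 + 12 + 16 + 1 + 4 + 5 + 1 + 4 = 44.
Remaining: 56 − 44 = 12 thirty-second notes, which is a dotted quarter note.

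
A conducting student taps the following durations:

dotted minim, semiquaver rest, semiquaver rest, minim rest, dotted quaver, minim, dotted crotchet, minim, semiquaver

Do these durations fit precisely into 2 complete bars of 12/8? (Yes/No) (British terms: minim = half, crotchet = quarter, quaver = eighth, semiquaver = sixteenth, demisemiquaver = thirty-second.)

Yes

One bar of 12/8 = 24 sixteenth notes, so 2 bars = 48.
Express everything in sixteenth notes: dotted minim = 12; semiquaver rest = 1; semiquaver rest = 1; minim rest = 8; dotted quaver = 3; minim = 8; dotted crotchet = 6; minim = 8; semiquaver = 1.
Adding: 12 + 1 + 1 + 8 + 3 + 8 + 6 + 8 + 1 = 48.
48 equals 48, so the answer is Yes.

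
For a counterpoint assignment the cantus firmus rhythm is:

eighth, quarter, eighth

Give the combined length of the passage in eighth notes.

Working in eighth notes: eighth = 1; quarter = 2; eighth = 1.
Adding: 1 + 2 + 1 = 4 eighth notes.

4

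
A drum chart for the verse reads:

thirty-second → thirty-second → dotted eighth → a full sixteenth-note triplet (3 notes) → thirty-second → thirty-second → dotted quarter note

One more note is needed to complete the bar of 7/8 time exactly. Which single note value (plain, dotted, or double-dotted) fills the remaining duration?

The bar of 7/8 = 28 thirty-second notes.
Convert each value to thirty-second notes: thirty-second = 1; thirty-second = 1; dotted eighth = 6; a full sixteenth-note triplet (3 notes) (three triplet sixteenths span one eighth) = 4; thirty-second = 1; thirty-second = 1; dotted quarter note = 12.
Total: 1 + 1 + 6 + 4 + 1 + 1 + 12 = 26.
Remaining: 28 − 26 = 2 thirty-second notes, which is a sixteenth note.

sixteenth note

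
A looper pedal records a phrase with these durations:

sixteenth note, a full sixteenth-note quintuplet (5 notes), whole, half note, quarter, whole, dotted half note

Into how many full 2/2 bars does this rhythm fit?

One bar of 2/2 = 16 sixteenth notes.
In sixteenth notes: sixteenth note = 1; a full sixteenth-note quintuplet (5 notes) (five quintuplet sixteenths span one quarter) = 4; whole = 16; half note = 8; quarter = 4; whole = 16; dotted half note = 12.
Adding: 1 + 4 + 16 + 8 + 4 + 16 + 12 = 61.
61 ÷ 16 = 3 complete bars with 13 left over.

3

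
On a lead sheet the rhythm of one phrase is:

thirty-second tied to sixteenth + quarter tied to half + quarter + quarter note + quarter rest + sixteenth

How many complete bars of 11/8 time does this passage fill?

1

One bar of 11/8 = 44 thirty-second notes.
Convert each value to thirty-second notes: thirty-second tied to sixteenth (thirty-second + sixteenth) = 3; quarter tied to half (quarter + half) = 24; quarter = 8; quarter note = 8; quarter rest = 8; sixteenth = 2.
Adding: 3 + 24 + 8 + 8 + 8 + 2 = 53.
53 ÷ 44 = 1 complete bar with 9 left over.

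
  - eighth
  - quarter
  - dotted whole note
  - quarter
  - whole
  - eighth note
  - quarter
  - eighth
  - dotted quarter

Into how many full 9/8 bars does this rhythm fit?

One bar of 9/8 = 9 eighth notes.
Working in eighth notes: eighth = 1; quarter = 2; dotted whole note = 12; quarter = 2; whole = 8; eighth note = 1; quarter = 2; eighth = 1; dotted quarter = 3.
Adding: 1 + 2 + 12 + 2 + 8 + 1 + 2 + 1 + 3 = 32.
32 ÷ 9 = 3 complete bars with 5 left over.

3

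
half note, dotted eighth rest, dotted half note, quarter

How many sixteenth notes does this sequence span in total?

27

Convert each value to sixteenth notes: half note = 8; dotted eighth rest = 3; dotted half note = 12; quarter = 4.
Sum: 8 + 3 + 12 + 4 = 27 sixteenth notes.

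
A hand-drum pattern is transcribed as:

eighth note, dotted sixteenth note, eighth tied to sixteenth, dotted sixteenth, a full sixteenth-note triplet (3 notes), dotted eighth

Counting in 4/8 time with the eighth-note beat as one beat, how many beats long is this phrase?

One eighth-note beat = 4 thirty-second notes.
Convert each value to thirty-second notes: eighth note = 4; dotted sixteenth note = 3; eighth tied to sixteenth (eighth + sixteenth) = 6; dotted sixteenth = 3; a full sixteenth-note triplet (3 notes) (three triplet sixteenths span one eighth) = 4; dotted eighth = 6.
Altogether 4 + 3 + 6 + 3 + 4 + 6 = 26.
26 ÷ 4 = 6.5 beats.

6.5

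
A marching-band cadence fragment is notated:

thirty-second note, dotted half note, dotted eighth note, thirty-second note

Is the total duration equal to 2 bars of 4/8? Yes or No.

One bar of 4/8 = 16 thirty-second notes, so 2 bars = 32.
Working in thirty-second notes: thirty-second note = 1; dotted half note = 24; dotted eighth note = 6; thirty-second note = 1.
Adding: 1 + 24 + 6 + 1 = 32.
32 equals 32, so the answer is Yes.

Yes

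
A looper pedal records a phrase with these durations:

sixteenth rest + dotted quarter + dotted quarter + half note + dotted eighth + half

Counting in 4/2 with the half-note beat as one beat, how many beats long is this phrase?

4

One half-note beat = 8 sixteenth notes.
Each duration in sixteenth notes: sixteenth rest = 1; dotted quarter = 6; dotted quarter = 6; half note = 8; dotted eighth = 3; half = 8.
Adding: 1 + 6 + 6 + 8 + 3 + 8 = 32.
32 ÷ 8 = 4 beats.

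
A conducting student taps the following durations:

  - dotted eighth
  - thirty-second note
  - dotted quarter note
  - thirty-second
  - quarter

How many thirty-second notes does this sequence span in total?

Express everything in thirty-second notes: dotted eighth = 6; thirty-second note = 1; dotted quarter note = 12; thirty-second = 1; quarter = 8.
Adding: 6 + 1 + 12 + 1 + 8 = 28 thirty-second notes.

28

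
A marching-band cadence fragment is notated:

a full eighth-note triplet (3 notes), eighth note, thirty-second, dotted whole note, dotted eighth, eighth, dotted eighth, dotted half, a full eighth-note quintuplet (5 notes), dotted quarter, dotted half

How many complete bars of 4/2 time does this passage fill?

One bar of 4/2 = 64 thirty-second notes.
Each duration in thirty-second notes: a full eighth-note triplet (3 notes) (three triplet eighths span one quarter) = 8; eighth note = 4; thirty-second = 1; dotted whole note = 48; dotted eighth = 6; eighth = 4; dotted eighth = 6; dotted half = 24; a full eighth-note quintuplet (5 notes) (five quintuplet eighths span one half) = 16; dotted quarter = 12; dotted half = 24.
Altogether 8 + 4 + 1 + 48 + 6 + 4 + 6 + 24 + 16 + 12 + 24 = 153.
153 ÷ 64 = 2 complete bars with 25 left over.

2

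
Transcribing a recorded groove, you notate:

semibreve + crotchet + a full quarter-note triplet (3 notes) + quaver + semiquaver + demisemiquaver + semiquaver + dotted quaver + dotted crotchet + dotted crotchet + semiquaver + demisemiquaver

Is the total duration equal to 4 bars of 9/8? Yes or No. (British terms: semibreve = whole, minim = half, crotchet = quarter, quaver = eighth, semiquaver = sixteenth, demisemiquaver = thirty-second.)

One bar of 9/8 = 36 thirty-second notes, so 4 bars = 144.
Each duration in thirty-second notes: semibreve = 32; crotchet = 8; a full quarter-note triplet (3 notes) (three triplet quarters span one half) = 16; quaver = 4; semiquaver = 2; demisemiquaver = 1; semiquaver = 2; dotted quaver = 6; dotted crotchet = 12; dotted crotchet = 12; semiquaver = 2; demisemiquaver = 1.
Total: 32 + 8 + 16 + 4 + 2 + 1 + 2 + 6 + 12 + 12 + 2 + 1 = 98.
98 falls short of 144, so the answer is No.

No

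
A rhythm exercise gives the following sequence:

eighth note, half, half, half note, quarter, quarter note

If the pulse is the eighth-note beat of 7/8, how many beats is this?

17

One eighth-note beat = 2 sixteenth notes.
Express everything in sixteenth notes: eighth note = 2; half = 8; half = 8; half note = 8; quarter = 4; quarter note = 4.
Altogether 2 + 8 + 8 + 8 + 4 + 4 = 34.
34 ÷ 2 = 17 beats.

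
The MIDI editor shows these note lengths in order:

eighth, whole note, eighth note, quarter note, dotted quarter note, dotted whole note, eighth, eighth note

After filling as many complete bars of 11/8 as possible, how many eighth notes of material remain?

7

One bar of 11/8 = 11 eighth notes.
Convert each value to eighth notes: eighth = 1; whole note = 8; eighth note = 1; quarter note = 2; dotted quarter note = 3; dotted whole note = 12; eighth = 1; eighth note = 1.
Total: 1 + 8 + 1 + 2 + 3 + 12 + 1 + 1 = 29.
29 ÷ 11 = 2 complete bars with 7 eighth notes remaining.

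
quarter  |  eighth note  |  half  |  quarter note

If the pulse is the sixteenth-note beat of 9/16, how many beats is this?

One sixteenth-note beat = 2 thirty-second notes.
Express everything in thirty-second notes: quarter = 8; eighth note = 4; half = 16; quarter note = 8.
Adding: 8 + 4 + 16 + 8 = 36.
36 ÷ 2 = 18 beats.

18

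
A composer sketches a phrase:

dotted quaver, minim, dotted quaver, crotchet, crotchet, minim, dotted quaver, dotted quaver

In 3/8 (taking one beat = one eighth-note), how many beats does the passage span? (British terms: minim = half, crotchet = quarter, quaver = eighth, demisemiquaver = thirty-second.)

18

One eighth-note beat = 2 sixteenth notes.
In sixteenth notes: dotted quaver = 3; minim = 8; dotted quaver = 3; crotchet = 4; crotchet = 4; minim = 8; dotted quaver = 3; dotted quaver = 3.
Altogether 3 + 8 + 3 + 4 + 4 + 8 + 3 + 3 = 36.
36 ÷ 2 = 18 beats.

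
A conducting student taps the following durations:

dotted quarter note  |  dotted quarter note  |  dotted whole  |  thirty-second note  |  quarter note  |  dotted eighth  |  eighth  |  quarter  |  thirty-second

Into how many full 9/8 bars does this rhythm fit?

2

One bar of 9/8 = 36 thirty-second notes.
Each duration in thirty-second notes: dotted quarter note = 12; dotted quarter note = 12; dotted whole = 48; thirty-second note = 1; quarter note = 8; dotted eighth = 6; eighth = 4; quarter = 8; thirty-second = 1.
Total: 12 + 12 + 48 + 1 + 8 + 6 + 4 + 8 + 1 = 100.
100 ÷ 36 = 2 complete bars with 28 left over.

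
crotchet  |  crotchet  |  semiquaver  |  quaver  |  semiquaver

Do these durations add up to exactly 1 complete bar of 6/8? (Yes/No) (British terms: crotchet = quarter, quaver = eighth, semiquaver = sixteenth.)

One bar of 6/8 = 12 sixteenth notes.
Each duration in sixteenth notes: crotchet = 4; crotchet = 4; semiquaver = 1; quaver = 2; semiquaver = 1.
Sum: 4 + 4 + 1 + 2 + 1 = 12.
12 equals 12, so the answer is Yes.

Yes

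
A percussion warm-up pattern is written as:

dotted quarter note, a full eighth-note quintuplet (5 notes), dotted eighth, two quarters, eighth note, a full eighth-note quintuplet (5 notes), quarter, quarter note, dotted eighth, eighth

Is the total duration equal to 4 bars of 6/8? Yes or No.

Yes

One bar of 6/8 = 12 sixteenth notes, so 4 bars = 48.
Working in sixteenth notes: dotted quarter note = 6; a full eighth-note quintuplet (5 notes) (five quintuplet eighths span one half) = 8; dotted eighth = 3; quarter = 4; quarter = 4; eighth note = 2; a full eighth-note quintuplet (5 notes) (five quintuplet eighths span one half) = 8; quarter = 4; quarter note = 4; dotted eighth = 3; eighth = 2.
Total: 6 + 8 + 3 + 4 + 4 + 2 + 8 + 4 + 4 + 3 + 2 = 48.
48 equals 48, so the answer is Yes.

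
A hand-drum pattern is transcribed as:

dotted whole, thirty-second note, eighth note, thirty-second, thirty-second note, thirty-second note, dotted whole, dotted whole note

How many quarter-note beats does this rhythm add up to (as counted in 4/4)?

One quarter-note beat = 8 thirty-second notes.
Convert each value to thirty-second notes: dotted whole = 48; thirty-second note = 1; eighth note = 4; thirty-second = 1; thirty-second note = 1; thirty-second note = 1; dotted whole = 48; dotted whole note = 48.
Adding: 48 + 1 + 4 + 1 + 1 + 1 + 48 + 48 = 152.
152 ÷ 8 = 19 beats.

19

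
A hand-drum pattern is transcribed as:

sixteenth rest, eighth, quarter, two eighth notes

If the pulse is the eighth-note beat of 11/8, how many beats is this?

5.5

One eighth-note beat = 2 sixteenth notes.
Working in sixteenth notes: sixteenth rest = 1; eighth = 2; quarter = 4; eighth note = 2; eighth note = 2.
Altogether 1 + 2 + 4 + 2 + 2 = 11.
11 ÷ 2 = 5.5 beats.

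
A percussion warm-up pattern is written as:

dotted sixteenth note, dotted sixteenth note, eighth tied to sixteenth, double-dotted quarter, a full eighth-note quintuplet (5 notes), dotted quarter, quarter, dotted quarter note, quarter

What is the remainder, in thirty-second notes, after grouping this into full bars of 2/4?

2

One bar of 2/4 = 16 thirty-second notes.
Working in thirty-second notes: dotted sixteenth note = 3; dotted sixteenth note = 3; eighth tied to sixteenth (eighth + sixteenth) = 6; double-dotted quarter = 14; a full eighth-note quintuplet (5 notes) (five quintuplet eighths span one half) = 16; dotted quarter = 12; quarter = 8; dotted quarter note = 12; quarter = 8.
Altogether 3 + 3 + 6 + 14 + 16 + 12 + 8 + 12 + 8 = 82.
82 ÷ 16 = 5 complete bars with 2 thirty-second notes remaining.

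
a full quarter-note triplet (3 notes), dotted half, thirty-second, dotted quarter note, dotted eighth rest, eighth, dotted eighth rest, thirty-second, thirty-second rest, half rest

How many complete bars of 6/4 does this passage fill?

One bar of 6/4 = 48 thirty-second notes.
In thirty-second notes: a full quarter-note triplet (3 notes) (three triplet quarters span one half) = 16; dotted half = 24; thirty-second = 1; dotted quarter note = 12; dotted eighth rest = 6; eighth = 4; dotted eighth rest = 6; thirty-second = 1; thirty-second rest = 1; half rest = 16.
Total: 16 + 24 + 1 + 12 + 6 + 4 + 6 + 1 + 1 + 16 = 87.
87 ÷ 48 = 1 complete bar with 39 left over.

1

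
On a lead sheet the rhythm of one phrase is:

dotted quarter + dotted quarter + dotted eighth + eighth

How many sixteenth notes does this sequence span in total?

17

In sixteenth notes: dotted quarter = 6; dotted quarter = 6; dotted eighth = 3; eighth = 2.
Total: 6 + 6 + 3 + 2 = 17 sixteenth notes.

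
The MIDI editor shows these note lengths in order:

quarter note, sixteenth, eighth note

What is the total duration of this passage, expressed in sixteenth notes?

7

Working in sixteenth notes: quarter note = 4; sixteenth = 1; eighth note = 2.
Altogether 4 + 1 + 2 = 7 sixteenth notes.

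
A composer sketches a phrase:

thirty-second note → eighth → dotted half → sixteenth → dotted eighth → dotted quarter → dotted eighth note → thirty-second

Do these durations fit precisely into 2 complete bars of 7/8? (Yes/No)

One bar of 7/8 = 28 thirty-second notes, so 2 bars = 56.
Each duration in thirty-second notes: thirty-second note = 1; eighth = 4; dotted half = 24; sixteenth = 2; dotted eighth = 6; dotted quarter = 12; dotted eighth note = 6; thirty-second = 1.
Sum: 1 + 4 + 24 + 2 + 6 + 12 + 6 + 1 = 56.
56 equals 56, so the answer is Yes.

Yes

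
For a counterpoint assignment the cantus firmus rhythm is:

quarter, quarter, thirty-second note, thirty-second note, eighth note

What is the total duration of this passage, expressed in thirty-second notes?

Express everything in thirty-second notes: quarter = 8; quarter = 8; thirty-second note = 1; thirty-second note = 1; eighth note = 4.
Total: 8 + 8 + 1 + 1 + 4 = 22 thirty-second notes.

22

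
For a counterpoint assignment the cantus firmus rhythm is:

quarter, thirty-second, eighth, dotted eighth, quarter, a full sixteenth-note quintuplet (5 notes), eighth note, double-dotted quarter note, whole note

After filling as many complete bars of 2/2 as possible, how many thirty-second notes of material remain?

One bar of 2/2 = 32 thirty-second notes.
Each duration in thirty-second notes: quarter = 8; thirty-second = 1; eighth = 4; dotted eighth = 6; quarter = 8; a full sixteenth-note quintuplet (5 notes) (five quintuplet sixteenths span one quarter) = 8; eighth note = 4; double-dotted quarter note = 14; whole note = 32.
Sum: 8 + 1 + 4 + 6 + 8 + 8 + 4 + 14 + 32 = 85.
85 ÷ 32 = 2 complete bars with 21 thirty-second notes remaining.

21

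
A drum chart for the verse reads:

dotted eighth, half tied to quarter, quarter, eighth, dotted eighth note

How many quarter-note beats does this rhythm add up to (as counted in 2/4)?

One quarter-note beat = 4 sixteenth notes.
Working in sixteenth notes: dotted eighth = 3; half tied to quarter (half + quarter) = 12; quarter = 4; eighth = 2; dotted eighth note = 3.
Altogether 3 + 12 + 4 + 2 + 3 = 24.
24 ÷ 4 = 6 beats.

6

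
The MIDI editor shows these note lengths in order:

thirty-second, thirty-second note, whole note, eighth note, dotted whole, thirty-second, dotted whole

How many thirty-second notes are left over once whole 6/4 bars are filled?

One bar of 6/4 = 48 thirty-second notes.
In thirty-second notes: thirty-second = 1; thirty-second note = 1; whole note = 32; eighth note = 4; dotted whole = 48; thirty-second = 1; dotted whole = 48.
Total: 1 + 1 + 32 + 4 + 48 + 1 + 48 = 135.
135 ÷ 48 = 2 complete bars with 39 thirty-second notes remaining.

39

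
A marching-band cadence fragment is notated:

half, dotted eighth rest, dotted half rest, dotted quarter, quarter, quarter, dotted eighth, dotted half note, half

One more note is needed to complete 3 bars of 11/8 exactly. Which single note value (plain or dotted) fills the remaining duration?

dotted quarter note

3 bars of 11/8 = 66 sixteenth notes.
Working in sixteenth notes: half = 8; dotted eighth rest = 3; dotted half rest = 12; dotted quarter = 6; quarter = 4; quarter = 4; dotted eighth = 3; dotted half note = 12; half = 8.
Altogether 8 + 3 + 12 + 6 + 4 + 4 + 3 + 12 + 8 = 60.
Remaining: 66 − 60 = 6 sixteenth notes, which is a dotted quarter note.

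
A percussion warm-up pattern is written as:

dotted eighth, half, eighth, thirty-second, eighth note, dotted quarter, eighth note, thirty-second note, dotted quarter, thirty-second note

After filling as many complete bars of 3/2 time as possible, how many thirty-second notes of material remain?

13

One bar of 3/2 = 48 thirty-second notes.
Working in thirty-second notes: dotted eighth = 6; half = 16; eighth = 4; thirty-second = 1; eighth note = 4; dotted quarter = 12; eighth note = 4; thirty-second note = 1; dotted quarter = 12; thirty-second note = 1.
Altogether 6 + 16 + 4 + 1 + 4 + 12 + 4 + 1 + 12 + 1 = 61.
61 ÷ 48 = 1 complete bar with 13 thirty-second notes remaining.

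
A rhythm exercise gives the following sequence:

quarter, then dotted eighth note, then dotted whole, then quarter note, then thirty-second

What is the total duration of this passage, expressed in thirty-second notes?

71

Working in thirty-second notes: quarter = 8; dotted eighth note = 6; dotted whole = 48; quarter note = 8; thirty-second = 1.
Adding: 8 + 6 + 48 + 8 + 1 = 71 thirty-second notes.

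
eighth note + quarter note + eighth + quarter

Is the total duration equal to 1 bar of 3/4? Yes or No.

Yes

One bar of 3/4 = 6 eighth notes.
Convert each value to eighth notes: eighth note = 1; quarter note = 2; eighth = 1; quarter = 2.
Adding: 1 + 2 + 1 + 2 = 6.
6 equals 6, so the answer is Yes.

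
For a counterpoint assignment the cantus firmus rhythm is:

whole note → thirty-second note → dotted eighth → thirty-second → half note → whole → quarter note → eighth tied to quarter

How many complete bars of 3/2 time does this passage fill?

One bar of 3/2 = 48 thirty-second notes.
Express everything in thirty-second notes: whole note = 32; thirty-second note = 1; dotted eighth = 6; thirty-second = 1; half note = 16; whole = 32; quarter note = 8; eighth tied to quarter (eighth + quarter) = 12.
Sum: 32 + 1 + 6 + 1 + 16 + 32 + 8 + 12 = 108.
108 ÷ 48 = 2 complete bars with 12 left over.

2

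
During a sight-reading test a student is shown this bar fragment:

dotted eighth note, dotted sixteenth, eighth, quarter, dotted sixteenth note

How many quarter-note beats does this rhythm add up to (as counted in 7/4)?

One quarter-note beat = 8 thirty-second notes.
Express everything in thirty-second notes: dotted eighth note = 6; dotted sixteenth = 3; eighth = 4; quarter = 8; dotted sixteenth note = 3.
Altogether 6 + 3 + 4 + 8 + 3 = 24.
24 ÷ 8 = 3 beats.

3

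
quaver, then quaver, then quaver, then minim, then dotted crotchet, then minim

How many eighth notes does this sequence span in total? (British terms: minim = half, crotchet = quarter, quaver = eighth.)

14

Convert each value to eighth notes: quaver = 1; quaver = 1; quaver = 1; minim = 4; dotted crotchet = 3; minim = 4.
Sum: 1 + 1 + 1 + 4 + 3 + 4 = 14 eighth notes.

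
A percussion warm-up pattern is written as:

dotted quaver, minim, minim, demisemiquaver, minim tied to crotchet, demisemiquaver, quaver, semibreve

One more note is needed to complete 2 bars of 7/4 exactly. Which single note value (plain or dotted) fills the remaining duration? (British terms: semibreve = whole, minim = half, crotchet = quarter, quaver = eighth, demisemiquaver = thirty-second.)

2 bars of 7/4 = 112 thirty-second notes.
In thirty-second notes: dotted quaver = 6; minim = 16; minim = 16; demisemiquaver = 1; minim tied to crotchet (minim + crotchet) = 24; demisemiquaver = 1; quaver = 4; semibreve = 32.
Altogether 6 + 16 + 16 + 1 + 24 + 1 + 4 + 32 = 100.
Remaining: 112 − 100 = 12 thirty-second notes, which is a dotted quarter note.

dotted quarter note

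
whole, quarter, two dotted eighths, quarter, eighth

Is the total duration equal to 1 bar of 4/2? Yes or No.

Yes

One bar of 4/2 = 32 sixteenth notes.
Working in sixteenth notes: whole = 16; quarter = 4; dotted eighth = 3; dotted eighth = 3; quarter = 4; eighth = 2.
Sum: 16 + 4 + 3 + 3 + 4 + 2 = 32.
32 equals 32, so the answer is Yes.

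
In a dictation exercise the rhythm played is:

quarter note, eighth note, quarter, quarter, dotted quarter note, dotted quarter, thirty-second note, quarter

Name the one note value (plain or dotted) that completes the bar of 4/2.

The bar of 4/2 = 64 thirty-second notes.
Each duration in thirty-second notes: quarter note = 8; eighth note = 4; quarter = 8; quarter = 8; dotted quarter note = 12; dotted quarter = 12; thirty-second note = 1; quarter = 8.
Sum: 8 + 4 + 8 + 8 + 12 + 12 + 1 + 8 = 61.
Remaining: 64 − 61 = 3 thirty-second notes, which is a dotted sixteenth note.

dotted sixteenth note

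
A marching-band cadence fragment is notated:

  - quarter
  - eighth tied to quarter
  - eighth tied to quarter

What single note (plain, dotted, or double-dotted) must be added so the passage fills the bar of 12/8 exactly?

half note

The bar of 12/8 = 12 eighth notes.
Each duration in eighth notes: quarter = 2; eighth tied to quarter (eighth + quarter) = 3; eighth tied to quarter (eighth + quarter) = 3.
Altogether 2 + 3 + 3 = 8.
Remaining: 12 − 8 = 4 eighth notes, which is a half note.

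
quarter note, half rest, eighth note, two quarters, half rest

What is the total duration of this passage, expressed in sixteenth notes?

Convert each value to sixteenth notes: quarter note = 4; half rest = 8; eighth note = 2; quarter = 4; quarter = 4; half rest = 8.
Altogether 4 + 8 + 2 + 4 + 4 + 8 = 30 sixteenth notes.

30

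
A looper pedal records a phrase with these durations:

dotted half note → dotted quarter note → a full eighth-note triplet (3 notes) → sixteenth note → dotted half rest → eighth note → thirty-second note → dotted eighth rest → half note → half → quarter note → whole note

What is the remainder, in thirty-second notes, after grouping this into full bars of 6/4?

One bar of 6/4 = 48 thirty-second notes.
Express everything in thirty-second notes: dotted half note = 24; dotted quarter note = 12; a full eighth-note triplet (3 notes) (three triplet eighths span one quarter) = 8; sixteenth note = 2; dotted half rest = 24; eighth note = 4; thirty-second note = 1; dotted eighth rest = 6; half note = 16; half = 16; quarter note = 8; whole note = 32.
Sum: 24 + 12 + 8 + 2 + 24 + 4 + 1 + 6 + 16 + 16 + 8 + 32 = 153.
153 ÷ 48 = 3 complete bars with 9 thirty-second notes remaining.

9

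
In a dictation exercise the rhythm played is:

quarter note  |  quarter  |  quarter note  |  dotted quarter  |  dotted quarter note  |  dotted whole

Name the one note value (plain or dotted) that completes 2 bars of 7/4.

half note

2 bars of 7/4 = 28 eighth notes.
Express everything in eighth notes: quarter note = 2; quarter = 2; quarter note = 2; dotted quarter = 3; dotted quarter note = 3; dotted whole = 12.
Adding: 2 + 2 + 2 + 3 + 3 + 12 = 24.
Remaining: 28 − 24 = 4 eighth notes, which is a half note.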